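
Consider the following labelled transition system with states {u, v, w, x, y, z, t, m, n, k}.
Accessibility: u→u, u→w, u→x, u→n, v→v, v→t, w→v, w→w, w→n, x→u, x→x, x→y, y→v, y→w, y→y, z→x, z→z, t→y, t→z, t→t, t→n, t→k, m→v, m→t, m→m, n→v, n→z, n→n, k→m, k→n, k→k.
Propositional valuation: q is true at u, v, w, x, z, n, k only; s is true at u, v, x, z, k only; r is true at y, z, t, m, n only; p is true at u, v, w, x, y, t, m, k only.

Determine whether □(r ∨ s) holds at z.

Recall that □ψ holds at a world iff ψ holds at every accessible world, and ◇ψ holds iff ψ holds at some accessible world.
At z: □(r ∨ s) requires r ∨ s at every successor {x, z}.
  At x: r ∨ s is true.
  At z: r ∨ s is true.
So □(r ∨ s) is true at z.

Yes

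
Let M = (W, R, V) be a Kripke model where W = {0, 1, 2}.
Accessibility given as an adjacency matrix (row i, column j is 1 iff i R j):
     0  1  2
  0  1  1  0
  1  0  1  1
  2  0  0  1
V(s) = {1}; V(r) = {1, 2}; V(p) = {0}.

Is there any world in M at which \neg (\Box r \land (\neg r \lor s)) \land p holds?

Let φ = \neg (\Box r \land (\neg r \lor s)) \land p. Evaluate φ at each world:
  0 (successors {0, 1}): φ is true.
  1 (successors {1, 2}): φ is false.
  2 (successors {2}): φ is false.
Detail at 0 (witness):
  At 0: \neg (\Box r \land (\neg r \lor s)) is true, p is true, so \neg (\Box r \land (\neg r \lor s)) \land p is true.
    At 0: \Box r \land (\neg r \lor s) is false, so \neg (\Box r \land (\neg r \lor s)) is true.
      At 0: \Box r is false, \neg r \lor s is true, so \Box r \land (\neg r \lor s) is false.

Yes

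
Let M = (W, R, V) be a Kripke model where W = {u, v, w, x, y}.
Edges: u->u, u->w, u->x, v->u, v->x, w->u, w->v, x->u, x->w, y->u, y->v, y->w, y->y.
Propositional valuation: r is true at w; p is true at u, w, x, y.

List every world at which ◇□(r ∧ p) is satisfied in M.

none

Let φ = ◇□(r ∧ p). Evaluate φ at each world:
  u (successors {u, w, x}): φ is false.
  v (successors {u, x}): φ is false.
  w (successors {u, v}): φ is false.
  x (successors {u, w}): φ is false.
  y (successors {u, v, w, y}): φ is false.
For instance, at u:
  At u: ◇□(r ∧ p) requires □(r ∧ p) at some successor in {u, w, x}.
    At u: □(r ∧ p) is false.
    At w: □(r ∧ p) is false.
    At x: □(r ∧ p) is false.
  So ◇□(r ∧ p) is false at u.
Satisfying worlds: none.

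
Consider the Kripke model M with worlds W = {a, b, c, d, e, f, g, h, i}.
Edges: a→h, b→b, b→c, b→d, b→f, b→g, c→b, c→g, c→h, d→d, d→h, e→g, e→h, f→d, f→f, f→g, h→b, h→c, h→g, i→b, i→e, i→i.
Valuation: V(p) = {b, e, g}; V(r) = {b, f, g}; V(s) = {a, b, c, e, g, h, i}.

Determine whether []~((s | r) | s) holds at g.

At g: no accessible worlds, so []~((s | r) | s) holds vacuously.

Yes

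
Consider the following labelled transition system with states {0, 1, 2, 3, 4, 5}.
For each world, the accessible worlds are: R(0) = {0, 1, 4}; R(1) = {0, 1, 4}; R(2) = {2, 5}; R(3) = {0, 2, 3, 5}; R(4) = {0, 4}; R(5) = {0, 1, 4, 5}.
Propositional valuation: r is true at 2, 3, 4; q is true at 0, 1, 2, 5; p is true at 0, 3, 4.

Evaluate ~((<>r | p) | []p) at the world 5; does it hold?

No

At 5: (<>r | p) | []p is true, so ~((<>r | p) | []p) is false.
  At 5: <>r | p is true, []p is false, so (<>r | p) | []p is true.
    At 5: <>r is true, p is false, so <>r | p is true.
      At 5: <>r requires r at some successor in {0, 1, 4, 5}.
        r holds at 4, so <>r is true at 5.
    At 5: []p requires p at every successor {0, 1, 4, 5}.
      p fails at 1, so []p is false at 5.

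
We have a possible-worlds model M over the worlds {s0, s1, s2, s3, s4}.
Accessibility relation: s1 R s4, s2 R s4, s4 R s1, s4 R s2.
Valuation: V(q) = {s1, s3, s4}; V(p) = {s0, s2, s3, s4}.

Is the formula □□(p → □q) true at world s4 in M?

At s4: □□(p → □q) requires □(p → □q) at every successor {s1, s2}.
  □(p → □q) fails at s1, so □□(p → □q) is false at s4.
    At s1: □(p → □q) requires p → □q at every successor {s4}.
      p → □q fails at s4, so □(p → □q) is false at s1.

No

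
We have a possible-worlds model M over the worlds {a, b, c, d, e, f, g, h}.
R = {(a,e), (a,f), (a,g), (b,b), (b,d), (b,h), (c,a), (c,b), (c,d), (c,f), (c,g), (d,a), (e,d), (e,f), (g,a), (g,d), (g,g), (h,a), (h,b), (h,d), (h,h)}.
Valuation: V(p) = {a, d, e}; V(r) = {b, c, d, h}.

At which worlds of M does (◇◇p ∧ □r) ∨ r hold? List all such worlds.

b, c, d, h

Recall that □ψ holds at a world iff ψ holds at every accessible world, and ◇ψ holds iff ψ holds at some accessible world.
Let φ = (◇◇p ∧ □r) ∨ r. Evaluate φ at each world:
  a (successors {e, f, g}): φ is false.
  b (successors {b, d, h}): φ is true.
  c (successors {a, b, d, f, g}): φ is true.
  d (successors {a}): φ is true.
  e (successors {d, f}): φ is false.
  f (successors ∅): φ is false.
  g (successors {a, d, g}): φ is false.
  h (successors {a, b, d, h}): φ is true.
For instance, at h:
  At h: ◇◇p ∧ □r is false, r is true, so (◇◇p ∧ □r) ∨ r is true.
    At h: ◇◇p is true, □r is false, so ◇◇p ∧ □r is false.
      At h: ◇◇p requires ◇p at some successor in {a, b, d, h}.
        ◇p holds at a, so ◇◇p is true at h.
      At h: □r requires r at every successor {a, b, d, h}.
        r fails at a, so □r is false at h.
Satisfying worlds: {b, c, d, h}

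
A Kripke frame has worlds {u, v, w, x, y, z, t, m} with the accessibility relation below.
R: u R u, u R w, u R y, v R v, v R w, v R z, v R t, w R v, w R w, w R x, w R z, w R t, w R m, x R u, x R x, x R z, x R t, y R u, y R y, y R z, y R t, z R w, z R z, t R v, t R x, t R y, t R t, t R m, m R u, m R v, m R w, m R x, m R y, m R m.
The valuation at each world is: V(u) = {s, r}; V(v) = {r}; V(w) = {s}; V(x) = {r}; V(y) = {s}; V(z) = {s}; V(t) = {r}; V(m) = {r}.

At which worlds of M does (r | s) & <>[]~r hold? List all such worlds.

Let φ = (r | s) & <>[]~r. Evaluate φ at each world:
  u (successors {u, w, y}): φ is false.
  v (successors {v, w, z, t}): φ is true.
  w (successors {v, w, x, z, t, m}): φ is true.
  x (successors {u, x, z, t}): φ is true.
  y (successors {u, y, z, t}): φ is true.
  z (successors {w, z}): φ is true.
  t (successors {v, x, y, t, m}): φ is false.
  m (successors {u, v, w, x, y, m}): φ is false.
For instance, at v:
  At v: r | s is true, <>[]~r is true, so (r | s) & <>[]~r is true.
    At v: <>[]~r requires []~r at some successor in {v, w, z, t}.
      []~r holds at z, so <>[]~r is true at v.
Satisfying worlds: {v, w, x, y, z}

v, w, x, y, z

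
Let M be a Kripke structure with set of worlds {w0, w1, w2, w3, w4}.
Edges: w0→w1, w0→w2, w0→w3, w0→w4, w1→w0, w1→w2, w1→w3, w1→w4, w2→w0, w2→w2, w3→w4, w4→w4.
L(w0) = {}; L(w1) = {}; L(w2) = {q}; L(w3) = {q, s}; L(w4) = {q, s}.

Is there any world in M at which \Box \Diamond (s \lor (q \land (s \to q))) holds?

Recall that \Box ψ holds at a world iff ψ holds at every accessible world, and \Diamond ψ holds iff ψ holds at some accessible world.
Let φ = \Box \Diamond (s \lor (q \land (s \to q))). Evaluate φ at each world:
  w0 (successors {w1, w2, w3, w4}): φ is true.
  w1 (successors {w0, w2, w3, w4}): φ is true.
  w2 (successors {w0, w2}): φ is true.
  w3 (successors {w4}): φ is true.
  w4 (successors {w4}): φ is true.
Detail at w0 (witness):
  At w0: \Box \Diamond (s \lor (q \land (s \to q))) requires \Diamond (s \lor (q \land (s \to q))) at every successor {w1, w2, w3, w4}.
    At w1: \Diamond (s \lor (q \land (s \to q))) is true.
    At w2: \Diamond (s \lor (q \land (s \to q))) is true.
    At w3: \Diamond (s \lor (q \land (s \to q))) is true.
    At w4: \Diamond (s \lor (q \land (s \to q))) is true.
  So \Box \Diamond (s \lor (q \land (s \to q))) is true at w0.

Yes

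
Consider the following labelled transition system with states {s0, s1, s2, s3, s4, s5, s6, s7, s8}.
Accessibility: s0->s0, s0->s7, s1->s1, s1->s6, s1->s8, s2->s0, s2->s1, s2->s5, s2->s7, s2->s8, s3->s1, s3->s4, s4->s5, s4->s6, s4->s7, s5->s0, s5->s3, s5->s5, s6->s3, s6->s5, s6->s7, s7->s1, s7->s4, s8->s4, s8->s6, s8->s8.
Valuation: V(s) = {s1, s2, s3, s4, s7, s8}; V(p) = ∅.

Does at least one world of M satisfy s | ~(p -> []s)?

Yes

Recall that []ψ holds at a world iff ψ holds at every accessible world, and <>ψ holds iff ψ holds at some accessible world.
Let φ = s | ~(p -> []s). Evaluate φ at each world:
  s0 (successors {s0, s7}): φ is false.
  s1 (successors {s1, s6, s8}): φ is true.
  s2 (successors {s0, s1, s5, s7, s8}): φ is true.
  s3 (successors {s1, s4}): φ is true.
  s4 (successors {s5, s6, s7}): φ is true.
  s5 (successors {s0, s3, s5}): φ is false.
  s6 (successors {s3, s5, s7}): φ is false.
  s7 (successors {s1, s4}): φ is true.
  s8 (successors {s4, s6, s8}): φ is true.
Detail at s1 (witness):
  At s1: s is true, ~(p -> []s) is false, so s | ~(p -> []s) is true.
    At s1: p -> []s is true, so ~(p -> []s) is false.
      At s1: p is false, []s is false, so p -> []s is true.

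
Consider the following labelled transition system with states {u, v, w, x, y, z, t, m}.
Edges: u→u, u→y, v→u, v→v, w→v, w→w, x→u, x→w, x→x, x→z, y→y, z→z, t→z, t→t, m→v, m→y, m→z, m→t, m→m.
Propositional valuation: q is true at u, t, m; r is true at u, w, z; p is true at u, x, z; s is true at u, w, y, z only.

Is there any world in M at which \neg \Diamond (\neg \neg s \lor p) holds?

No

Let φ = \neg \Diamond (\neg \neg s \lor p). Evaluate φ at each world:
  u (successors {u, y}): φ is false.
  v (successors {u, v}): φ is false.
  w (successors {v, w}): φ is false.
  x (successors {u, w, x, z}): φ is false.
  y (successors {y}): φ is false.
  z (successors {z}): φ is false.
  t (successors {z, t}): φ is false.
  m (successors {v, y, z, t, m}): φ is false.
For instance, at m:
  At m: \Diamond (\neg \neg s \lor p) is true, so \neg \Diamond (\neg \neg s \lor p) is false.
    At m: \Diamond (\neg \neg s \lor p) requires \neg \neg s \lor p at some successor in {v, y, z, t, m}.
      \neg \neg s \lor p holds at y, so \Diamond (\neg \neg s \lor p) is true at m.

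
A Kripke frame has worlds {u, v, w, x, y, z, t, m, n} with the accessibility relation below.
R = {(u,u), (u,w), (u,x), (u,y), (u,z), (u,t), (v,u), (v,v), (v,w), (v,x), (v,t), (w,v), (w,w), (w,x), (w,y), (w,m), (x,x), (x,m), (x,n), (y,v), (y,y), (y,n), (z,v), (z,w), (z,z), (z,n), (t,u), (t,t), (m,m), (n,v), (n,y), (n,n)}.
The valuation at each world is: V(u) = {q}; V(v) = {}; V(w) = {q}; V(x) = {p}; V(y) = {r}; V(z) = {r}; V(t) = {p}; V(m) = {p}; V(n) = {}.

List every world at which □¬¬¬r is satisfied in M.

Let φ = □¬¬¬r. Evaluate φ at each world:
  u (successors {u, w, x, y, z, t}): φ is false.
  v (successors {u, v, w, x, t}): φ is true.
  w (successors {v, w, x, y, m}): φ is false.
  x (successors {x, m, n}): φ is true.
  y (successors {v, y, n}): φ is false.
  z (successors {v, w, z, n}): φ is false.
  t (successors {u, t}): φ is true.
  m (successors {m}): φ is true.
  n (successors {v, y, n}): φ is false.
For instance, at m:
  At m: □¬¬¬r requires ¬¬¬r at every successor {m}.
    At m: ¬¬¬r is true.
  So □¬¬¬r is true at m.
Satisfying worlds: {v, x, t, m}

v, x, t, m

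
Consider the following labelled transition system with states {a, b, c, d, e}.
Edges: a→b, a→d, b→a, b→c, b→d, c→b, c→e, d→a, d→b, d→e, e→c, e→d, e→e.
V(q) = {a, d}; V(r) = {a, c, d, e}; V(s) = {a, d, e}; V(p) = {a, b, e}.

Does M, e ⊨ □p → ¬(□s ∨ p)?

Recall that □ψ holds at a world iff ψ holds at every accessible world, and ◇ψ holds iff ψ holds at some accessible world.
At e: □p is false, ¬(□s ∨ p) is false, so □p → ¬(□s ∨ p) is true.
  At e: □p requires p at every successor {c, d, e}.
    p fails at c, so □p is false at e.
  At e: □s ∨ p is true, so ¬(□s ∨ p) is false.
    At e: □s is false, p is true, so □s ∨ p is true.
      At e: □s requires s at every successor {c, d, e}.
        s fails at c, so □s is false at e.

Yes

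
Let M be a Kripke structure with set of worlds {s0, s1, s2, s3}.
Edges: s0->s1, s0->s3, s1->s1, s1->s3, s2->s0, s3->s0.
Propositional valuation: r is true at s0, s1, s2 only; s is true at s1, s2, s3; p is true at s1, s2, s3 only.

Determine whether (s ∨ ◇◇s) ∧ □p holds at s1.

At s1: s ∨ ◇◇s is true, □p is true, so (s ∨ ◇◇s) ∧ □p is true.
  At s1: s is true, ◇◇s is true, so s ∨ ◇◇s is true.
    At s1: ◇◇s requires ◇s at some successor in {s1, s3}.
      ◇s holds at s1, so ◇◇s is true at s1.
  At s1: □p requires p at every successor {s1, s3}.
    At s1: p is true.
    At s3: p is true.
  So □p is true at s1.

Yes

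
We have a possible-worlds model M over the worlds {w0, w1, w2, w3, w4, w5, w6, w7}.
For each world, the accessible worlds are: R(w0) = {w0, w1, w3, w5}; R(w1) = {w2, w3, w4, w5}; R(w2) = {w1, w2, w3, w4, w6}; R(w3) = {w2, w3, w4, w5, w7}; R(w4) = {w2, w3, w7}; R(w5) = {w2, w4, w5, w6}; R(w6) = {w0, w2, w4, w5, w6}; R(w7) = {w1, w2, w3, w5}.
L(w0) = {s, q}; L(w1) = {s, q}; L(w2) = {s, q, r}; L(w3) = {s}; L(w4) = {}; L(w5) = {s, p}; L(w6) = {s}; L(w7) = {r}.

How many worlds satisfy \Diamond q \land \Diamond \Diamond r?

8

Recall that \Diamond ψ holds at a world iff ψ holds at some accessible world.
Let φ = \Diamond q \land \Diamond \Diamond r. Evaluate φ at each world:
  w0 (successors {w0, w1, w3, w5}): φ is true.
  w1 (successors {w2, w3, w4, w5}): φ is true.
  w2 (successors {w1, w2, w3, w4, w6}): φ is true.
  w3 (successors {w2, w3, w4, w5, w7}): φ is true.
  w4 (successors {w2, w3, w7}): φ is true.
  w5 (successors {w2, w4, w5, w6}): φ is true.
  w6 (successors {w0, w2, w4, w5, w6}): φ is true.
  w7 (successors {w1, w2, w3, w5}): φ is true.
For instance, at w0:
  At w0: \Diamond q is true, \Diamond \Diamond r is true, so \Diamond q \land \Diamond \Diamond r is true.
    At w0: \Diamond q requires q at some successor in {w0, w1, w3, w5}.
      q holds at w0, so \Diamond q is true at w0.
    At w0: \Diamond \Diamond r requires \Diamond r at some successor in {w0, w1, w3, w5}.
      \Diamond r holds at w1, so \Diamond \Diamond r is true at w0.
Satisfying worlds: {w0, w1, w2, w3, w4, w5, w6, w7}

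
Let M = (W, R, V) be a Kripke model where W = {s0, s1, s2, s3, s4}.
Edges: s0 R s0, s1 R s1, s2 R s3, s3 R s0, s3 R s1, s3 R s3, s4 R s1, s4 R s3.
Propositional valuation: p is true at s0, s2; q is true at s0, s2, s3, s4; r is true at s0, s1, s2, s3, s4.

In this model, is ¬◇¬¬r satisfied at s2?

No

Recall that ◇ψ holds at a world iff ψ holds at some accessible world.
At s2: ◇¬¬r is true, so ¬◇¬¬r is false.
  At s2: ◇¬¬r requires ¬¬r at some successor in {s3}.
    ¬¬r holds at s3, so ◇¬¬r is true at s2.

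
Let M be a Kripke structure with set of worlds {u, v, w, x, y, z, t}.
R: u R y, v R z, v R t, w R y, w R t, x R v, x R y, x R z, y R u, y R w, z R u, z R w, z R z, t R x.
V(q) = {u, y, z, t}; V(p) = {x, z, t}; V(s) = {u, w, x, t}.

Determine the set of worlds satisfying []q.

Let φ = []q. Evaluate φ at each world:
  u (successors {y}): φ is true.
  v (successors {z, t}): φ is true.
  w (successors {y, t}): φ is true.
  x (successors {v, y, z}): φ is false.
  y (successors {u, w}): φ is false.
  z (successors {u, w, z}): φ is false.
  t (successors {x}): φ is false.
For instance, at t:
  At t: []q requires q at every successor {x}.
    q fails at x, so []q is false at t.
Satisfying worlds: {u, v, w}

u, v, w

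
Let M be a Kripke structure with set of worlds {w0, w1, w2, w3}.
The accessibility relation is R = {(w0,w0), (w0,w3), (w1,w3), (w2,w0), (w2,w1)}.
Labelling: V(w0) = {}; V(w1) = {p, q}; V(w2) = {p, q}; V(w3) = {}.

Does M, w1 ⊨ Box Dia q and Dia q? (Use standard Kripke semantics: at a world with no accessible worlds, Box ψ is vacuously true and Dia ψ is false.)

At w1: Box Dia q is false, Dia q is false, so Box Dia q and Dia q is false.
  At w1: Box Dia q requires Dia q at every successor {w3}.
    Dia q fails at w3, so Box Dia q is false at w1.
      At w3: no accessible worlds, so Dia q is false.
  At w1: Dia q requires q at some successor in {w3}.
    At w3: q is false.
  So Dia q is false at w1.

No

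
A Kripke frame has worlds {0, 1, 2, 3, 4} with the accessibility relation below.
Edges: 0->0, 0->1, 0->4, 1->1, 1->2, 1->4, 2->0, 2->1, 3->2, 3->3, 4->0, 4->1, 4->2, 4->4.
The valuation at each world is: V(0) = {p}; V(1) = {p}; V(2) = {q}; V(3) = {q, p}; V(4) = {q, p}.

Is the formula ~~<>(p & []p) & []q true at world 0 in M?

No

At 0: ~~<>(p & []p) is true, []q is false, so ~~<>(p & []p) & []q is false.
  At 0: ~<>(p & []p) is false, so ~~<>(p & []p) is true.
    At 0: <>(p & []p) is true, so ~<>(p & []p) is false.
      At 0: <>(p & []p) requires p & []p at some successor in {0, 1, 4}.
        p & []p holds at 0, so <>(p & []p) is true at 0.
  At 0: []q requires q at every successor {0, 1, 4}.
    q fails at 0, so []q is false at 0.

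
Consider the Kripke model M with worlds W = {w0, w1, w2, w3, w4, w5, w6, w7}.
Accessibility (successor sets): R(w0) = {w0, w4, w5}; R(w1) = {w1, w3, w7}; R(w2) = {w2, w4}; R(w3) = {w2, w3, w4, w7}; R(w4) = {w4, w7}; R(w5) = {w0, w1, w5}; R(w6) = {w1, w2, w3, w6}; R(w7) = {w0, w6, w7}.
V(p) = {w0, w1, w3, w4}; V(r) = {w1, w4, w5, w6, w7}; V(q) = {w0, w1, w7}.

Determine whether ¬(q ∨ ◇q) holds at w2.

Recall that ◇ψ holds at a world iff ψ holds at some accessible world.
At w2: q ∨ ◇q is false, so ¬(q ∨ ◇q) is true.
  At w2: q is false, ◇q is false, so q ∨ ◇q is false.
    At w2: ◇q requires q at some successor in {w2, w4}.
      At w2: q is false.
      At w4: q is false.
    So ◇q is false at w2.

Yes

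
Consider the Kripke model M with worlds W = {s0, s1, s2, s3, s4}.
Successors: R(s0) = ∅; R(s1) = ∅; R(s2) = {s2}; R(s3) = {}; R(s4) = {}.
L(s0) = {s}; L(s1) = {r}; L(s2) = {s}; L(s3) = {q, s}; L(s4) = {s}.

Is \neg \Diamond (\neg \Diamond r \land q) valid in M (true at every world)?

Let φ = \neg \Diamond (\neg \Diamond r \land q). Evaluate φ at each world:
  s0 (successors ∅): φ is true.
  s1 (successors ∅): φ is true.
  s2 (successors {s2}): φ is true.
  s3 (successors ∅): φ is true.
  s4 (successors ∅): φ is true.
For instance, at s2:
  At s2: \Diamond (\neg \Diamond r \land q) is false, so \neg \Diamond (\neg \Diamond r \land q) is true.
    At s2: \Diamond (\neg \Diamond r \land q) requires \neg \Diamond r \land q at some successor in {s2}.
      At s2: \neg \Diamond r \land q is false.
    So \Diamond (\neg \Diamond r \land q) is false at s2.

Yes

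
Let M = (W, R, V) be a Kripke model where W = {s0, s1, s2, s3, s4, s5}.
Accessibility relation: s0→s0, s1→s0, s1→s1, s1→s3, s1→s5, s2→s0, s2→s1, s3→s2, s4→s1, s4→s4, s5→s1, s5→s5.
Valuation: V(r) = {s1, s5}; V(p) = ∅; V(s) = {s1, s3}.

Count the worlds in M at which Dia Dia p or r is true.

Recall that Dia ψ holds at a world iff ψ holds at some accessible world.
Let φ = Dia Dia p or r. Evaluate φ at each world:
  s0 (successors {s0}): φ is false.
  s1 (successors {s0, s1, s3, s5}): φ is true.
  s2 (successors {s0, s1}): φ is false.
  s3 (successors {s2}): φ is false.
  s4 (successors {s1, s4}): φ is false.
  s5 (successors {s1, s5}): φ is true.
For instance, at s2:
  At s2: Dia Dia p is false, r is false, so Dia Dia p or r is false.
    At s2: Dia Dia p requires Dia p at some successor in {s0, s1}.
      At s0: Dia p is false.
      At s1: Dia p is false.
    So Dia Dia p is false at s2.
Satisfying worlds: {s1, s5}

2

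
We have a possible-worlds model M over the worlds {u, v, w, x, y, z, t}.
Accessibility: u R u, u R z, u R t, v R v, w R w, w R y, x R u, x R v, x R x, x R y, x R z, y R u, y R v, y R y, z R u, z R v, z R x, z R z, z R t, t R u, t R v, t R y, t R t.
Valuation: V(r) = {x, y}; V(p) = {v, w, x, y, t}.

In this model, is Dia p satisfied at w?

At w: Dia p requires p at some successor in {w, y}.
  p holds at w, so Dia p is true at w.

Yes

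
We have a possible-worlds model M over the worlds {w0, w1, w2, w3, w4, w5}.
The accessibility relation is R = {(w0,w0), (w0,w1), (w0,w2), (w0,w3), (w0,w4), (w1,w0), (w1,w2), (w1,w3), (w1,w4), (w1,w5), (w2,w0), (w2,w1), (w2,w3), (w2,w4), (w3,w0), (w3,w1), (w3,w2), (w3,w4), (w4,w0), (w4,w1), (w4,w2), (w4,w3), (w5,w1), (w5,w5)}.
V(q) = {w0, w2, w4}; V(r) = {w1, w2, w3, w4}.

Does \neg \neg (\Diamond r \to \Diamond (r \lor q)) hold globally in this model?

Yes

Let φ = \neg \neg (\Diamond r \to \Diamond (r \lor q)). Evaluate φ at each world:
  w0 (successors {w0, w1, w2, w3, w4}): φ is true.
  w1 (successors {w0, w2, w3, w4, w5}): φ is true.
  w2 (successors {w0, w1, w3, w4}): φ is true.
  w3 (successors {w0, w1, w2, w4}): φ is true.
  w4 (successors {w0, w1, w2, w3}): φ is true.
  w5 (successors {w1, w5}): φ is true.
For instance, at w2:
  At w2: \neg (\Diamond r \to \Diamond (r \lor q)) is false, so \neg \neg (\Diamond r \to \Diamond (r \lor q)) is true.
    At w2: \Diamond r \to \Diamond (r \lor q) is true, so \neg (\Diamond r \to \Diamond (r \lor q)) is false.
      At w2: \Diamond r is true, \Diamond (r \lor q) is true, so \Diamond r \to \Diamond (r \lor q) is true.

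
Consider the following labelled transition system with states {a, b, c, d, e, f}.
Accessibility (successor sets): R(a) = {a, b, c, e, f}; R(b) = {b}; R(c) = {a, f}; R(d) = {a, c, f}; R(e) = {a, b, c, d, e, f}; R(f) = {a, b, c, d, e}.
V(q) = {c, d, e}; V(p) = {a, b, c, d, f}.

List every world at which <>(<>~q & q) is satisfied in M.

Let φ = <>(<>~q & q). Evaluate φ at each world:
  a (successors {a, b, c, e, f}): φ is true.
  b (successors {b}): φ is false.
  c (successors {a, f}): φ is false.
  d (successors {a, c, f}): φ is true.
  e (successors {a, b, c, d, e, f}): φ is true.
  f (successors {a, b, c, d, e}): φ is true.
For instance, at e:
  At e: <>(<>~q & q) requires <>~q & q at some successor in {a, b, c, d, e, f}.
    <>~q & q holds at c, so <>(<>~q & q) is true at e.
      At c: <>~q is true, q is true, so <>~q & q is true.
Satisfying worlds: {a, d, e, f}

a, d, e, f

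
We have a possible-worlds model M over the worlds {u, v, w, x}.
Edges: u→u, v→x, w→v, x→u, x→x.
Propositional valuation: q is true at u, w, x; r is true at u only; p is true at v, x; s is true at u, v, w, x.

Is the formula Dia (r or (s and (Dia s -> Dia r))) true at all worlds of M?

Recall that Dia ψ holds at a world iff ψ holds at some accessible world.
Let φ = Dia (r or (s and (Dia s -> Dia r))). Evaluate φ at each world:
  u (successors {u}): φ is true.
  v (successors {x}): φ is true.
  w (successors {v}): φ is false.
  x (successors {u, x}): φ is true.
Detail at w (counterexample):
  At w: Dia (r or (s and (Dia s -> Dia r))) requires r or (s and (Dia s -> Dia r)) at some successor in {v}.
    At v: r or (s and (Dia s -> Dia r)) is false.
  So Dia (r or (s and (Dia s -> Dia r))) is false at w.

No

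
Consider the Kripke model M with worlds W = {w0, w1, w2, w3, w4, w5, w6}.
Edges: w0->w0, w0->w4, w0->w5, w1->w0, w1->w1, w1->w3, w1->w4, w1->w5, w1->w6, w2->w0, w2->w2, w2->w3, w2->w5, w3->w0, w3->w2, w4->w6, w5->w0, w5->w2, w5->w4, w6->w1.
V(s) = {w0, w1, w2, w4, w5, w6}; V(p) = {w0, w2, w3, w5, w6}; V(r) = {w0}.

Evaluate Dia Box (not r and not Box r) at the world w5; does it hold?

Yes

At w5: Dia Box (not r and not Box r) requires Box (not r and not Box r) at some successor in {w0, w2, w4}.
  Box (not r and not Box r) holds at w4, so Dia Box (not r and not Box r) is true at w5.
    At w4: Box (not r and not Box r) requires not r and not Box r at every successor {w6}.
      At w6: not r and not Box r is true.
    So Box (not r and not Box r) is true at w4.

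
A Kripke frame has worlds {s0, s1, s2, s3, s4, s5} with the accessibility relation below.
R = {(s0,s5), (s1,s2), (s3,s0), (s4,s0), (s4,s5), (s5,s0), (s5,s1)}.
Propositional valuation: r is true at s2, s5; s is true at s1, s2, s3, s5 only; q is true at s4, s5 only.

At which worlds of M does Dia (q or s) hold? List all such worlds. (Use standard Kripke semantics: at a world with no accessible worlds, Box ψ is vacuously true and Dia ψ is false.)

Let φ = Dia (q or s). Evaluate φ at each world:
  s0 (successors {s5}): φ is true.
  s1 (successors {s2}): φ is true.
  s2 (successors ∅): φ is false.
  s3 (successors {s0}): φ is false.
  s4 (successors {s0, s5}): φ is true.
  s5 (successors {s0, s1}): φ is true.
For instance, at s0:
  At s0: Dia (q or s) requires q or s at some successor in {s5}.
    q or s holds at s5, so Dia (q or s) is true at s0.
Satisfying worlds: {s0, s1, s4, s5}

s0, s1, s4, s5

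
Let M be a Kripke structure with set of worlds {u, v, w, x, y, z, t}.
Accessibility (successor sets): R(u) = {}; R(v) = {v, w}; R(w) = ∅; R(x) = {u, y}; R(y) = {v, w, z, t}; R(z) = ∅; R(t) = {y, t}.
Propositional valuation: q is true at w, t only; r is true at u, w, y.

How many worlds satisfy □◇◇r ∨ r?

Let φ = □◇◇r ∨ r. Evaluate φ at each world:
  u (successors ∅): φ is true.
  v (successors {v, w}): φ is false.
  w (successors ∅): φ is true.
  x (successors {u, y}): φ is false.
  y (successors {v, w, z, t}): φ is true.
  z (successors ∅): φ is true.
  t (successors {y, t}): φ is true.
For instance, at v:
  At v: □◇◇r is false, r is false, so □◇◇r ∨ r is false.
    At v: □◇◇r requires ◇◇r at every successor {v, w}.
      ◇◇r fails at w, so □◇◇r is false at v.
Satisfying worlds: {u, w, y, z, t}

5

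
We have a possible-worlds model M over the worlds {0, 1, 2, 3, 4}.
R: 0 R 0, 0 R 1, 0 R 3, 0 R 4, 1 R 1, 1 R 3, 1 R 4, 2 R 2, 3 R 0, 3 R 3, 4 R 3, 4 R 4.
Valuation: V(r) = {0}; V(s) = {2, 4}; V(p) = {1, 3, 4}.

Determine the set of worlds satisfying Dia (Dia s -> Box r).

0, 1, 3, 4

Let φ = Dia (Dia s -> Box r). Evaluate φ at each world:
  0 (successors {0, 1, 3, 4}): φ is true.
  1 (successors {1, 3, 4}): φ is true.
  2 (successors {2}): φ is false.
  3 (successors {0, 3}): φ is true.
  4 (successors {3, 4}): φ is true.
For instance, at 2:
  At 2: Dia (Dia s -> Box r) requires Dia s -> Box r at some successor in {2}.
    At 2: Dia s -> Box r is false.
  So Dia (Dia s -> Box r) is false at 2.
Satisfying worlds: {0, 1, 3, 4}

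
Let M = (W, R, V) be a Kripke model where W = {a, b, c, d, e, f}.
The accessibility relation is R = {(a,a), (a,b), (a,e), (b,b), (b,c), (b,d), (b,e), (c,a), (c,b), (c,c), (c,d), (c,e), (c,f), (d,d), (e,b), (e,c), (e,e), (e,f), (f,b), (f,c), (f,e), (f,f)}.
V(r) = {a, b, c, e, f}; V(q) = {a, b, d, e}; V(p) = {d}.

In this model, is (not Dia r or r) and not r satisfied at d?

Recall that Dia ψ holds at a world iff ψ holds at some accessible world.
At d: not Dia r or r is true, not r is true, so (not Dia r or r) and not r is true.
  At d: not Dia r is true, r is false, so not Dia r or r is true.
    At d: Dia r is false, so not Dia r is true.
      At d: Dia r requires r at some successor in {d}.
        At d: r is false.
      So Dia r is false at d.

Yes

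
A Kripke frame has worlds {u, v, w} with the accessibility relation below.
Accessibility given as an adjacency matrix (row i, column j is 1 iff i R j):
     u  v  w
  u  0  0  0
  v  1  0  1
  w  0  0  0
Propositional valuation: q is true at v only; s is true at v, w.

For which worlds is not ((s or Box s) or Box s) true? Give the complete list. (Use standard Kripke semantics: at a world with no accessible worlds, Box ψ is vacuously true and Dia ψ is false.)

Recall that Box ψ holds at a world iff ψ holds at every accessible world, and Dia ψ holds iff ψ holds at some accessible world.
Let φ = not ((s or Box s) or Box s). Evaluate φ at each world:
  u (successors ∅): φ is false.
  v (successors {u, w}): φ is false.
  w (successors ∅): φ is false.
For instance, at v:
  At v: (s or Box s) or Box s is true, so not ((s or Box s) or Box s) is false.
    At v: s or Box s is true, Box s is false, so (s or Box s) or Box s is true.
      At v: s is true, Box s is false, so s or Box s is true.
      At v: Box s requires s at every successor {u, w}.
        s fails at u, so Box s is false at v.
Satisfying worlds: none.

none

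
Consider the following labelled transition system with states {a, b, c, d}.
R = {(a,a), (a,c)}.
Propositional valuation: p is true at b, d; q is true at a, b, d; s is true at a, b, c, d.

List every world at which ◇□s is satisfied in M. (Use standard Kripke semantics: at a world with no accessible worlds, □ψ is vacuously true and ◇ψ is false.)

a

Let φ = ◇□s. Evaluate φ at each world:
  a (successors {a, c}): φ is true.
  b (successors ∅): φ is false.
  c (successors ∅): φ is false.
  d (successors ∅): φ is false.
For instance, at a:
  At a: ◇□s requires □s at some successor in {a, c}.
    □s holds at a, so ◇□s is true at a.
      At a: □s requires s at every successor {a, c}.
        At a: s is true.
        At c: s is true.
      So □s is true at a.
Satisfying worlds: {a}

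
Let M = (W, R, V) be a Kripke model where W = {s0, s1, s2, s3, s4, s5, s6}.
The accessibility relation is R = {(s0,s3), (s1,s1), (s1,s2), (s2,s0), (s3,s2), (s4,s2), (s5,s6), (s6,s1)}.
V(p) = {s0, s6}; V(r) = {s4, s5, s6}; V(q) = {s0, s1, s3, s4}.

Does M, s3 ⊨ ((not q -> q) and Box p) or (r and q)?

No

At s3: (not q -> q) and Box p is false, r and q is false, so ((not q -> q) and Box p) or (r and q) is false.
  At s3: not q -> q is true, Box p is false, so (not q -> q) and Box p is false.
    At s3: Box p requires p at every successor {s2}.
      p fails at s2, so Box p is false at s3.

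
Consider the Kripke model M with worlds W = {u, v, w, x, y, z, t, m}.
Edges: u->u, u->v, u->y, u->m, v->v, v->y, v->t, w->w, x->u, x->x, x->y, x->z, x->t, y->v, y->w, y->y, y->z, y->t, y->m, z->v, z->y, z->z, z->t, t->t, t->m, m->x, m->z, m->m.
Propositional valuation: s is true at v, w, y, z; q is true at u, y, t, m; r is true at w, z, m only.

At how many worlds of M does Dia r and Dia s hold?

Recall that Dia ψ holds at a world iff ψ holds at some accessible world.
Let φ = Dia r and Dia s. Evaluate φ at each world:
  u (successors {u, v, y, m}): φ is true.
  v (successors {v, y, t}): φ is false.
  w (successors {w}): φ is true.
  x (successors {u, x, y, z, t}): φ is true.
  y (successors {v, w, y, z, t, m}): φ is true.
  z (successors {v, y, z, t}): φ is true.
  t (successors {t, m}): φ is false.
  m (successors {x, z, m}): φ is true.
For instance, at w:
  At w: Dia r is true, Dia s is true, so Dia r and Dia s is true.
    At w: Dia r requires r at some successor in {w}.
      r holds at w, so Dia r is true at w.
    At w: Dia s requires s at some successor in {w}.
      s holds at w, so Dia s is true at w.
Satisfying worlds: {u, w, x, y, z, m}

6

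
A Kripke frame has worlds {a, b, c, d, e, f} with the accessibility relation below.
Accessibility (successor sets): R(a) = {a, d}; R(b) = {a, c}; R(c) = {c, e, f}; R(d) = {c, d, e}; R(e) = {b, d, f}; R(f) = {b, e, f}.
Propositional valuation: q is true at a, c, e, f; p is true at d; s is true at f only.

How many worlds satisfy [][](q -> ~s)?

Let φ = [][](q -> ~s). Evaluate φ at each world:
  a (successors {a, d}): φ is true.
  b (successors {a, c}): φ is false.
  c (successors {c, e, f}): φ is false.
  d (successors {c, d, e}): φ is false.
  e (successors {b, d, f}): φ is false.
  f (successors {b, e, f}): φ is false.
For instance, at b:
  At b: [][](q -> ~s) requires [](q -> ~s) at every successor {a, c}.
    [](q -> ~s) fails at c, so [][](q -> ~s) is false at b.
      At c: [](q -> ~s) requires q -> ~s at every successor {c, e, f}.
        q -> ~s fails at f, so [](q -> ~s) is false at c.
Satisfying worlds: {a}

1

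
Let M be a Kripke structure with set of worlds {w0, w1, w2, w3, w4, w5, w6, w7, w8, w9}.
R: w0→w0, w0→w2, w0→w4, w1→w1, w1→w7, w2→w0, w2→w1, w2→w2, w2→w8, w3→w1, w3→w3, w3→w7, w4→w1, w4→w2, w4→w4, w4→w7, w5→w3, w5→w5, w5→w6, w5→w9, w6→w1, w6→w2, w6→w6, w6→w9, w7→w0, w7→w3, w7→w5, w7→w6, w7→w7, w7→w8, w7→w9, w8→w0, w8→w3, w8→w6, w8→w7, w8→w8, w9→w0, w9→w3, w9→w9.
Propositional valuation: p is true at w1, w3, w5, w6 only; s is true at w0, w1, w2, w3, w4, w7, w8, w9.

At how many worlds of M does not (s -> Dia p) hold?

Let φ = not (s -> Dia p). Evaluate φ at each world:
  w0 (successors {w0, w2, w4}): φ is true.
  w1 (successors {w1, w7}): φ is false.
  w2 (successors {w0, w1, w2, w8}): φ is false.
  w3 (successors {w1, w3, w7}): φ is false.
  w4 (successors {w1, w2, w4, w7}): φ is false.
  w5 (successors {w3, w5, w6, w9}): φ is false.
  w6 (successors {w1, w2, w6, w9}): φ is false.
  w7 (successors {w0, w3, w5, w6, w7, w8, w9}): φ is false.
  w8 (successors {w0, w3, w6, w7, w8}): φ is false.
  w9 (successors {w0, w3, w9}): φ is false.
For instance, at w2:
  At w2: s -> Dia p is true, so not (s -> Dia p) is false.
    At w2: s is true, Dia p is true, so s -> Dia p is true.
      At w2: Dia p requires p at some successor in {w0, w1, w2, w8}.
        p holds at w1, so Dia p is true at w2.
Satisfying worlds: {w0}

1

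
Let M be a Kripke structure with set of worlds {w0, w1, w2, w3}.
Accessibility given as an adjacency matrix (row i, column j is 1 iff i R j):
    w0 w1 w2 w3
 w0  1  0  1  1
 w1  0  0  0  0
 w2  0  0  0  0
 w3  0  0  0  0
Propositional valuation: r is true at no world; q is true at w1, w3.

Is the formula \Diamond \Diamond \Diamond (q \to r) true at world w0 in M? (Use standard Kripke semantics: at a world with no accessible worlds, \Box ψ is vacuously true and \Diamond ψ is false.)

Recall that \Diamond ψ holds at a world iff ψ holds at some accessible world.
At w0: \Diamond \Diamond \Diamond (q \to r) requires \Diamond \Diamond (q \to r) at some successor in {w0, w2, w3}.
  \Diamond \Diamond (q \to r) holds at w0, so \Diamond \Diamond \Diamond (q \to r) is true at w0.
    At w0: \Diamond \Diamond (q \to r) requires \Diamond (q \to r) at some successor in {w0, w2, w3}.
      \Diamond (q \to r) holds at w0, so \Diamond \Diamond (q \to r) is true at w0.

Yes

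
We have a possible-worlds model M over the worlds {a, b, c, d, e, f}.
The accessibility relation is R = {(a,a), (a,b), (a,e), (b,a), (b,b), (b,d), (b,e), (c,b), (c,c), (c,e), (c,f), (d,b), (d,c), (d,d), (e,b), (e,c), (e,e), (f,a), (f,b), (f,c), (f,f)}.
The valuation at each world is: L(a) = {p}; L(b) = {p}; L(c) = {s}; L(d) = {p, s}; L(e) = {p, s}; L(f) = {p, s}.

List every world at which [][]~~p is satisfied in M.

Recall that []ψ holds at a world iff ψ holds at every accessible world, and <>ψ holds iff ψ holds at some accessible world.
Let φ = [][]~~p. Evaluate φ at each world:
  a (successors {a, b, e}): φ is false.
  b (successors {a, b, d, e}): φ is false.
  c (successors {b, c, e, f}): φ is false.
  d (successors {b, c, d}): φ is false.
  e (successors {b, c, e}): φ is false.
  f (successors {a, b, c, f}): φ is false.
For instance, at b:
  At b: [][]~~p requires []~~p at every successor {a, b, d, e}.
    []~~p fails at d, so [][]~~p is false at b.
      At d: []~~p requires ~~p at every successor {b, c, d}.
        ~~p fails at c, so []~~p is false at d.
Satisfying worlds: none.

none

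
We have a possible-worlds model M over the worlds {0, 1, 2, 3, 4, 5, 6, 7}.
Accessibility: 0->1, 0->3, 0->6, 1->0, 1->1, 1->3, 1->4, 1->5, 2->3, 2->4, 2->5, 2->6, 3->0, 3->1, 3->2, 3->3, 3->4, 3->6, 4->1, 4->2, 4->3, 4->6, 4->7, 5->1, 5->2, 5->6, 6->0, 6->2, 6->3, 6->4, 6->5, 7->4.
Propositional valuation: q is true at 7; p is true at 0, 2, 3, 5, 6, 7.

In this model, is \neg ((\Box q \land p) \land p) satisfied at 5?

At 5: (\Box q \land p) \land p is false, so \neg ((\Box q \land p) \land p) is true.
  At 5: \Box q \land p is false, p is true, so (\Box q \land p) \land p is false.
    At 5: \Box q is false, p is true, so \Box q \land p is false.
      At 5: \Box q requires q at every successor {1, 2, 6}.
        q fails at 1, so \Box q is false at 5.

Yes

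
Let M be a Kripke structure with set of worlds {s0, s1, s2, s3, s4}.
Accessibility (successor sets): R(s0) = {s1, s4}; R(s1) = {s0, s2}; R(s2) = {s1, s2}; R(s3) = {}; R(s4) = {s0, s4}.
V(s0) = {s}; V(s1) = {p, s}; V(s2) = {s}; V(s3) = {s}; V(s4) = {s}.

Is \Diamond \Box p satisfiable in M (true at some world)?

Recall that \Box ψ holds at a world iff ψ holds at every accessible world, and \Diamond ψ holds iff ψ holds at some accessible world.
Let φ = \Diamond \Box p. Evaluate φ at each world:
  s0 (successors {s1, s4}): φ is false.
  s1 (successors {s0, s2}): φ is false.
  s2 (successors {s1, s2}): φ is false.
  s3 (successors ∅): φ is false.
  s4 (successors {s0, s4}): φ is false.
For instance, at s1:
  At s1: \Diamond \Box p requires \Box p at some successor in {s0, s2}.
    At s0: \Box p is false.
    At s2: \Box p is false.
  So \Diamond \Box p is false at s1.

No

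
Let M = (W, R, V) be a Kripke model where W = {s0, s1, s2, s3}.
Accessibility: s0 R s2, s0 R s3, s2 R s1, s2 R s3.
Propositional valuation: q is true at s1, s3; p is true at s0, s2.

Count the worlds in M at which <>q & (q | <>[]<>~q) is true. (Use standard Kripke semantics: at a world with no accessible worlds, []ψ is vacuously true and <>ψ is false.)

2

Let φ = <>q & (q | <>[]<>~q). Evaluate φ at each world:
  s0 (successors {s2, s3}): φ is true.
  s1 (successors ∅): φ is false.
  s2 (successors {s1, s3}): φ is true.
  s3 (successors ∅): φ is false.
For instance, at s0:
  At s0: <>q is true, q | <>[]<>~q is true, so <>q & (q | <>[]<>~q) is true.
    At s0: <>q requires q at some successor in {s2, s3}.
      q holds at s3, so <>q is true at s0.
    At s0: q is false, <>[]<>~q is true, so q | <>[]<>~q is true.
      At s0: <>[]<>~q requires []<>~q at some successor in {s2, s3}.
        []<>~q holds at s3, so <>[]<>~q is true at s0.
Satisfying worlds: {s0, s2}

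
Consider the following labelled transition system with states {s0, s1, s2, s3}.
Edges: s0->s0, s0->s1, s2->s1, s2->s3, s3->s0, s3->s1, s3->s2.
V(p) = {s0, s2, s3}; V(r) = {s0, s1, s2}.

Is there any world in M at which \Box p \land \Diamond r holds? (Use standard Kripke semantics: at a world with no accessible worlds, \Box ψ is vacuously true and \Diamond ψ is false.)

Recall that \Box ψ holds at a world iff ψ holds at every accessible world, and \Diamond ψ holds iff ψ holds at some accessible world.
Let φ = \Box p \land \Diamond r. Evaluate φ at each world:
  s0 (successors {s0, s1}): φ is false.
  s1 (successors ∅): φ is false.
  s2 (successors {s1, s3}): φ is false.
  s3 (successors {s0, s1, s2}): φ is false.
For instance, at s3:
  At s3: \Box p is false, \Diamond r is true, so \Box p \land \Diamond r is false.
    At s3: \Box p requires p at every successor {s0, s1, s2}.
      p fails at s1, so \Box p is false at s3.
    At s3: \Diamond r requires r at some successor in {s0, s1, s2}.
      r holds at s0, so \Diamond r is true at s3.

No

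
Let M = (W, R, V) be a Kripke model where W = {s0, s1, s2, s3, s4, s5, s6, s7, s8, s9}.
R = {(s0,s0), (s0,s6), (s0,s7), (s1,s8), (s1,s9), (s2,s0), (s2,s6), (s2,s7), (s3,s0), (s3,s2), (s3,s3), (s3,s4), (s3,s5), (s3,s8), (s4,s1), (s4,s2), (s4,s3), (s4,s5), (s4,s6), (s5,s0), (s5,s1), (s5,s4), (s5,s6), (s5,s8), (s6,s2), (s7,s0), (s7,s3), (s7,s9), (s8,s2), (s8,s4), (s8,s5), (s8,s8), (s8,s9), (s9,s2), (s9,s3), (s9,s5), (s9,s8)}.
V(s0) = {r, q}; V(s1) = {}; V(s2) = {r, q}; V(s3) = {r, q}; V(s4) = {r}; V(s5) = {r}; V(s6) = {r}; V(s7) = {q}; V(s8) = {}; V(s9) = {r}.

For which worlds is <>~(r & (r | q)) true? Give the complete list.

Recall that <>ψ holds at a world iff ψ holds at some accessible world.
Let φ = <>~(r & (r | q)). Evaluate φ at each world:
  s0 (successors {s0, s6, s7}): φ is true.
  s1 (successors {s8, s9}): φ is true.
  s2 (successors {s0, s6, s7}): φ is true.
  s3 (successors {s0, s2, s3, s4, s5, s8}): φ is true.
  s4 (successors {s1, s2, s3, s5, s6}): φ is true.
  s5 (successors {s0, s1, s4, s6, s8}): φ is true.
  s6 (successors {s2}): φ is false.
  s7 (successors {s0, s3, s9}): φ is false.
  s8 (successors {s2, s4, s5, s8, s9}): φ is true.
  s9 (successors {s2, s3, s5, s8}): φ is true.
For instance, at s2:
  At s2: <>~(r & (r | q)) requires ~(r & (r | q)) at some successor in {s0, s6, s7}.
    ~(r & (r | q)) holds at s7, so <>~(r & (r | q)) is true at s2.
Satisfying worlds: {s0, s1, s2, s3, s4, s5, s8, s9}

s0, s1, s2, s3, s4, s5, s8, s9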